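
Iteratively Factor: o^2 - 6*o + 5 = (o - 1)*(o - 5)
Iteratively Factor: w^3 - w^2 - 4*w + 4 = (w - 1)*(w^2 - 4) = (w - 1)*(w + 2)*(w - 2)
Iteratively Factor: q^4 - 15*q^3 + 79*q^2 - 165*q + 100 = (q - 5)*(q^3 - 10*q^2 + 29*q - 20) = (q - 5)^2*(q^2 - 5*q + 4) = (q - 5)^2*(q - 4)*(q - 1)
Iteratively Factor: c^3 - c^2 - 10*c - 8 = (c + 1)*(c^2 - 2*c - 8) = (c + 1)*(c + 2)*(c - 4)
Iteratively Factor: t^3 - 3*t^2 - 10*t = (t - 5)*(t^2 + 2*t) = (t - 5)*(t + 2)*(t)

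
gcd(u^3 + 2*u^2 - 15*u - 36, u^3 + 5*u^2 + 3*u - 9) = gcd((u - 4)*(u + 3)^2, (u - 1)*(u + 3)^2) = u^2 + 6*u + 9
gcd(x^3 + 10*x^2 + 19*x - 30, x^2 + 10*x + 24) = x + 6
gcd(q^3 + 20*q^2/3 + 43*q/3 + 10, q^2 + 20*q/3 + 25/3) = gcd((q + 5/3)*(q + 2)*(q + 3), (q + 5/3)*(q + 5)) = q + 5/3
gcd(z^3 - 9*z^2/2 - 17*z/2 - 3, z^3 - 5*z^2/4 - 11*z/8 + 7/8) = z + 1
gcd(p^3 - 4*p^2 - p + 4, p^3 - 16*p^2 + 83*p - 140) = p - 4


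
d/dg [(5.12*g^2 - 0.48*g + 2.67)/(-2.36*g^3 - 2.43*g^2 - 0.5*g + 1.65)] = (12.0832*g^4 - 2.2656*g^3 + 15.1772*g^2 + 29.8722*g + 0.543)/(5.5696*g^6 + 11.4696*g^5 + 8.2649*g^4 - 5.358*g^3 - 7.769*g^2 - 1.65*g + 2.7225)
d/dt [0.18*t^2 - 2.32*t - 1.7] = 0.36*t - 2.32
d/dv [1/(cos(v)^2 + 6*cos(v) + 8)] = 2*(cos(v) + 3)*sin(v)/(cos(v)^2 + 6*cos(v) + 8)^2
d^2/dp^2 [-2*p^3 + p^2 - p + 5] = 2 - 12*p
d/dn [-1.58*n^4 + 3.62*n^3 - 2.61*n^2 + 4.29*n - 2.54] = -6.32*n^3 + 10.86*n^2 - 5.22*n + 4.29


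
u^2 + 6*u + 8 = (u + 2)*(u + 4)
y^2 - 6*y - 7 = (y - 7)*(y + 1)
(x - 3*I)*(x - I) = x^2 - 4*I*x - 3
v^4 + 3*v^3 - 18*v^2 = v^2*(v - 3)*(v + 6)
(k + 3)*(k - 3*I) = k^2 + 3*k - 3*I*k - 9*I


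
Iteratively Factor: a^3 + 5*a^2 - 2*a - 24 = (a + 4)*(a^2 + a - 6) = (a - 2)*(a + 4)*(a + 3)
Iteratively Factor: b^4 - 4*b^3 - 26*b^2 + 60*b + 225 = (b + 3)*(b^3 - 7*b^2 - 5*b + 75) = (b - 5)*(b + 3)*(b^2 - 2*b - 15) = (b - 5)*(b + 3)^2*(b - 5)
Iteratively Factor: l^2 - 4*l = (l)*(l - 4)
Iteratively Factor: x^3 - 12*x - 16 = (x + 2)*(x^2 - 2*x - 8) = (x + 2)^2*(x - 4)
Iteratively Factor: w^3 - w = (w)*(w^2 - 1) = w*(w - 1)*(w + 1)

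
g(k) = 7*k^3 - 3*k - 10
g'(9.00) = 1698.00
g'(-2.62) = 141.15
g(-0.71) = -10.38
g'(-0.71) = 7.59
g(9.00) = 5066.00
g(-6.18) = -1643.66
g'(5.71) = 681.69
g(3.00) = 170.00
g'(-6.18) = 799.04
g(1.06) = -4.84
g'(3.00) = 186.00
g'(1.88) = 71.22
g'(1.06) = 20.60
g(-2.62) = -128.03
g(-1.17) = -17.70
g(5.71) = 1276.06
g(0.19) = -10.52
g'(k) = 21*k^2 - 3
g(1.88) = 30.87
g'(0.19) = -2.24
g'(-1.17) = 25.75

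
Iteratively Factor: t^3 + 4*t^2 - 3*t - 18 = (t + 3)*(t^2 + t - 6) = (t + 3)^2*(t - 2)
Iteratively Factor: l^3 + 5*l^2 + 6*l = (l + 3)*(l^2 + 2*l) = (l + 2)*(l + 3)*(l)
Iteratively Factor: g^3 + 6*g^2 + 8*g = (g)*(g^2 + 6*g + 8) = g*(g + 2)*(g + 4)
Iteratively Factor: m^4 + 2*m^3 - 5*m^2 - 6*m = (m + 3)*(m^3 - m^2 - 2*m) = (m - 2)*(m + 3)*(m^2 + m) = (m - 2)*(m + 1)*(m + 3)*(m)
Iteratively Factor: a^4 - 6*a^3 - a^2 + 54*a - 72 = (a - 3)*(a^3 - 3*a^2 - 10*a + 24) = (a - 3)*(a - 2)*(a^2 - a - 12) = (a - 3)*(a - 2)*(a + 3)*(a - 4)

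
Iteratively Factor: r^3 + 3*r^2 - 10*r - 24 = (r + 4)*(r^2 - r - 6) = (r + 2)*(r + 4)*(r - 3)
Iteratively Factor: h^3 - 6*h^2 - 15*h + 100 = (h + 4)*(h^2 - 10*h + 25) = (h - 5)*(h + 4)*(h - 5)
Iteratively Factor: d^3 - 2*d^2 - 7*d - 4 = (d - 4)*(d^2 + 2*d + 1) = (d - 4)*(d + 1)*(d + 1)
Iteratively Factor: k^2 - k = (k)*(k - 1)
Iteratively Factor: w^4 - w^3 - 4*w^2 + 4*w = (w + 2)*(w^3 - 3*w^2 + 2*w) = (w - 2)*(w + 2)*(w^2 - w) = (w - 2)*(w - 1)*(w + 2)*(w)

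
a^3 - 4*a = a*(a - 2)*(a + 2)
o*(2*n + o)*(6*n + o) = 12*n^2*o + 8*n*o^2 + o^3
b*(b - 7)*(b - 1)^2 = b^4 - 9*b^3 + 15*b^2 - 7*b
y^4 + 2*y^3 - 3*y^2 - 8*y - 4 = (y - 2)*(y + 1)^2*(y + 2)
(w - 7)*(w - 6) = w^2 - 13*w + 42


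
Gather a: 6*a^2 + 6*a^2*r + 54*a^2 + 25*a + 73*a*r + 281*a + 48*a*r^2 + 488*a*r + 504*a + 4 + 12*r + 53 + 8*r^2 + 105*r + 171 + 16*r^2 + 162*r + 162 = a^2*(6*r + 60) + a*(48*r^2 + 561*r + 810) + 24*r^2 + 279*r + 390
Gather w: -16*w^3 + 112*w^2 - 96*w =-16*w^3 + 112*w^2 - 96*w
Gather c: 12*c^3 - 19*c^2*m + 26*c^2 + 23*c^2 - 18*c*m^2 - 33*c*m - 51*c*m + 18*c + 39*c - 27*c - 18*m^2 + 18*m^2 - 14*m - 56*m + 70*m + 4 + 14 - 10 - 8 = 12*c^3 + c^2*(49 - 19*m) + c*(-18*m^2 - 84*m + 30)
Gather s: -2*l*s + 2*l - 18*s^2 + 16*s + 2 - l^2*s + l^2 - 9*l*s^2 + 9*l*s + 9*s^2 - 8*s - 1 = l^2 + 2*l + s^2*(-9*l - 9) + s*(-l^2 + 7*l + 8) + 1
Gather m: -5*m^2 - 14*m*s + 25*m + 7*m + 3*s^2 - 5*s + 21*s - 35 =-5*m^2 + m*(32 - 14*s) + 3*s^2 + 16*s - 35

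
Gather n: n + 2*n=3*n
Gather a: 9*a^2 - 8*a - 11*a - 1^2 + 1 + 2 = 9*a^2 - 19*a + 2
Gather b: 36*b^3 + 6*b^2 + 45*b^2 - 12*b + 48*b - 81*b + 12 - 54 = 36*b^3 + 51*b^2 - 45*b - 42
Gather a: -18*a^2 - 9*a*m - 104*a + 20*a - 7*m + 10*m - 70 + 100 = -18*a^2 + a*(-9*m - 84) + 3*m + 30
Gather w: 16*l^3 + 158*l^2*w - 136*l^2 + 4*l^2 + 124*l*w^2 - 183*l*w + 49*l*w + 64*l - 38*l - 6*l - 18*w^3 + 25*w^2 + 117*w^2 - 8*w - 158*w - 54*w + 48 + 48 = 16*l^3 - 132*l^2 + 20*l - 18*w^3 + w^2*(124*l + 142) + w*(158*l^2 - 134*l - 220) + 96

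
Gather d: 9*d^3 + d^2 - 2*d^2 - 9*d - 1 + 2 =9*d^3 - d^2 - 9*d + 1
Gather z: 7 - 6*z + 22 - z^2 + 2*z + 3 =-z^2 - 4*z + 32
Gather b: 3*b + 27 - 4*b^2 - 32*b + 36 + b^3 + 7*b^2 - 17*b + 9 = b^3 + 3*b^2 - 46*b + 72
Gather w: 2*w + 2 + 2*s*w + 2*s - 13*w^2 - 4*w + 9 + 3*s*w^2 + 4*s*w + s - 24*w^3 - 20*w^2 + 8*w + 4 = 3*s - 24*w^3 + w^2*(3*s - 33) + w*(6*s + 6) + 15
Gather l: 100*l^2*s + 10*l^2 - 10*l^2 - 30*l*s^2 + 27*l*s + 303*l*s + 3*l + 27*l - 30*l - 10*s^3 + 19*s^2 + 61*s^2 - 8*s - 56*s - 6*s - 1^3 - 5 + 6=100*l^2*s + l*(-30*s^2 + 330*s) - 10*s^3 + 80*s^2 - 70*s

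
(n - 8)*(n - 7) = n^2 - 15*n + 56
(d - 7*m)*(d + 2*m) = d^2 - 5*d*m - 14*m^2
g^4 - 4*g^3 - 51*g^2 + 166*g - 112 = (g - 8)*(g - 2)*(g - 1)*(g + 7)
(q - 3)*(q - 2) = q^2 - 5*q + 6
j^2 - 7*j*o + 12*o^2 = (j - 4*o)*(j - 3*o)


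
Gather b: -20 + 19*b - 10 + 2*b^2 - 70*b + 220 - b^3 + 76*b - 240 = -b^3 + 2*b^2 + 25*b - 50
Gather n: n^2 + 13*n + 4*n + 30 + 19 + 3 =n^2 + 17*n + 52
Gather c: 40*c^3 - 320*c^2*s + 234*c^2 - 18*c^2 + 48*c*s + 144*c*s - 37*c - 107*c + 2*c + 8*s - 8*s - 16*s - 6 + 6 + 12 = 40*c^3 + c^2*(216 - 320*s) + c*(192*s - 142) - 16*s + 12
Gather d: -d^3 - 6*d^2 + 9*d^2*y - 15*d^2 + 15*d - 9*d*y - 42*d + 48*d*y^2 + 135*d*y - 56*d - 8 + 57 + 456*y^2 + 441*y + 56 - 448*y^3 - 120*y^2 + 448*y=-d^3 + d^2*(9*y - 21) + d*(48*y^2 + 126*y - 83) - 448*y^3 + 336*y^2 + 889*y + 105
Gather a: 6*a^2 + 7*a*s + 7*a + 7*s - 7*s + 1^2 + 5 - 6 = 6*a^2 + a*(7*s + 7)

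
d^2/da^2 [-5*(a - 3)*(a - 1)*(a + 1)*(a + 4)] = -60*a^2 - 30*a + 130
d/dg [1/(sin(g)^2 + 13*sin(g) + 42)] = -(2*sin(g) + 13)*cos(g)/(sin(g)^2 + 13*sin(g) + 42)^2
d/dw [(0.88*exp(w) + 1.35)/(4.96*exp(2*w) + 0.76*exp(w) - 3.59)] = (-(0.88*exp(w) + 1.35)*(9.92*exp(w) + 0.76) + 4.3648*exp(2*w) + 0.6688*exp(w) - 3.1592)*exp(w)/(4.96*exp(2*w) + 0.76*exp(w) - 3.59)^2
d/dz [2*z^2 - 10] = 4*z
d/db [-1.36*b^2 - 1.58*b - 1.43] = -2.72*b - 1.58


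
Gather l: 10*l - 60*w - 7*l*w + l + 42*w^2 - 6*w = l*(11 - 7*w) + 42*w^2 - 66*w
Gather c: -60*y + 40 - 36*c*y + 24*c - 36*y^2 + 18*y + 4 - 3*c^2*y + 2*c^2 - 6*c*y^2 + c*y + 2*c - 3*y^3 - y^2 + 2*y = c^2*(2 - 3*y) + c*(-6*y^2 - 35*y + 26) - 3*y^3 - 37*y^2 - 40*y + 44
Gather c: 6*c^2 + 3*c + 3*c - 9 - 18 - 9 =6*c^2 + 6*c - 36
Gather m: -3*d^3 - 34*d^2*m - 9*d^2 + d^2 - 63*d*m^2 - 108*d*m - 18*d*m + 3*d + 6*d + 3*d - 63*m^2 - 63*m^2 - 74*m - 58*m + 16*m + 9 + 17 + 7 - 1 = -3*d^3 - 8*d^2 + 12*d + m^2*(-63*d - 126) + m*(-34*d^2 - 126*d - 116) + 32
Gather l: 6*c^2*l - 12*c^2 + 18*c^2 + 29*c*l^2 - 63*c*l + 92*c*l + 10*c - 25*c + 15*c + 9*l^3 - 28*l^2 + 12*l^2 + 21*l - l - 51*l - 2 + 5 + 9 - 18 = 6*c^2 + 9*l^3 + l^2*(29*c - 16) + l*(6*c^2 + 29*c - 31) - 6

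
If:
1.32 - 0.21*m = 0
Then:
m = 6.29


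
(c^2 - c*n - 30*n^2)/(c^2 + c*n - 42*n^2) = (c + 5*n)/(c + 7*n)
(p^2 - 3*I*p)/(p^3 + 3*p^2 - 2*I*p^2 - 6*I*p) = (p - 3*I)/(p^2 + p*(3 - 2*I) - 6*I)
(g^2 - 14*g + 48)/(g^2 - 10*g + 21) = (g^2 - 14*g + 48)/(g^2 - 10*g + 21)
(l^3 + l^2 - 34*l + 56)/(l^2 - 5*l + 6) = (l^2 + 3*l - 28)/(l - 3)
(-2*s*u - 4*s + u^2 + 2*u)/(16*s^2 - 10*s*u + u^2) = (-u - 2)/(8*s - u)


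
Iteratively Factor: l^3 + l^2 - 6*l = (l)*(l^2 + l - 6) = l*(l + 3)*(l - 2)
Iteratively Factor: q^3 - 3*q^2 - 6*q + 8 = (q - 4)*(q^2 + q - 2) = (q - 4)*(q + 2)*(q - 1)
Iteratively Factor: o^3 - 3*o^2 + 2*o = (o)*(o^2 - 3*o + 2) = o*(o - 1)*(o - 2)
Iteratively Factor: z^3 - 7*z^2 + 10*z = (z)*(z^2 - 7*z + 10) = z*(z - 2)*(z - 5)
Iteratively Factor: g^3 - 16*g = (g + 4)*(g^2 - 4*g) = g*(g + 4)*(g - 4)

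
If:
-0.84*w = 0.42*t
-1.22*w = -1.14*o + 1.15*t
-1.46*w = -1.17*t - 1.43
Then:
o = -0.36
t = -0.75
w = 0.38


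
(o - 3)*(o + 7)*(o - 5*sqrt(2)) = o^3 - 5*sqrt(2)*o^2 + 4*o^2 - 20*sqrt(2)*o - 21*o + 105*sqrt(2)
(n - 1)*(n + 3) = n^2 + 2*n - 3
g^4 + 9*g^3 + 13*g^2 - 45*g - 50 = (g - 2)*(g + 1)*(g + 5)^2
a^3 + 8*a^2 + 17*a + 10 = (a + 1)*(a + 2)*(a + 5)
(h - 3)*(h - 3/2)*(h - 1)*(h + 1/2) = h^4 - 5*h^3 + 25*h^2/4 - 9/4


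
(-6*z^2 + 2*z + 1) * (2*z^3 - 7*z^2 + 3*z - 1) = -12*z^5 + 46*z^4 - 30*z^3 + 5*z^2 + z - 1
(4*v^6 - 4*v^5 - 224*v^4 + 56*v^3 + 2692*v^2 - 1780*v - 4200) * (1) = 4*v^6 - 4*v^5 - 224*v^4 + 56*v^3 + 2692*v^2 - 1780*v - 4200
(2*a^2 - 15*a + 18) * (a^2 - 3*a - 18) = 2*a^4 - 21*a^3 + 27*a^2 + 216*a - 324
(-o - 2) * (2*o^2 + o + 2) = -2*o^3 - 5*o^2 - 4*o - 4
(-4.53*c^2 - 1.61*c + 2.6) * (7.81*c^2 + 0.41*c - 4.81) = -35.3793*c^4 - 14.4314*c^3 + 41.4352*c^2 + 8.8101*c - 12.506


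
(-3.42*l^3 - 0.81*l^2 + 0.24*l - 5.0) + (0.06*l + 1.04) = -3.42*l^3 - 0.81*l^2 + 0.3*l - 3.96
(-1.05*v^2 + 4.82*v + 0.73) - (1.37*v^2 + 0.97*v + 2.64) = -2.42*v^2 + 3.85*v - 1.91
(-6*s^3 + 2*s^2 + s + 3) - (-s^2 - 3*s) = -6*s^3 + 3*s^2 + 4*s + 3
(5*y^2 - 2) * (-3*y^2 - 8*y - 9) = -15*y^4 - 40*y^3 - 39*y^2 + 16*y + 18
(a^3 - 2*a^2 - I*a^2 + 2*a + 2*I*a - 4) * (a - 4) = a^4 - 6*a^3 - I*a^3 + 10*a^2 + 6*I*a^2 - 12*a - 8*I*a + 16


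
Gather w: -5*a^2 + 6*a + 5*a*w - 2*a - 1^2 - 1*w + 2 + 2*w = -5*a^2 + 4*a + w*(5*a + 1) + 1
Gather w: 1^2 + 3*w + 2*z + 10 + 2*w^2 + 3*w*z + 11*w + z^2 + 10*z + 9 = 2*w^2 + w*(3*z + 14) + z^2 + 12*z + 20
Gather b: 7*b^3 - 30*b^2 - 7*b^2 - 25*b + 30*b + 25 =7*b^3 - 37*b^2 + 5*b + 25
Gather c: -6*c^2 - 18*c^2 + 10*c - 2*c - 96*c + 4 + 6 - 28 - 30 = -24*c^2 - 88*c - 48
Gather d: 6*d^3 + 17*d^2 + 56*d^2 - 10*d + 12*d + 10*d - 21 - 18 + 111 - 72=6*d^3 + 73*d^2 + 12*d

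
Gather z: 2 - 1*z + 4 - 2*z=6 - 3*z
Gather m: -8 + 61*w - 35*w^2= -35*w^2 + 61*w - 8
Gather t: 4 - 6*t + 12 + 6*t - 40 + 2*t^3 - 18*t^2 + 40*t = 2*t^3 - 18*t^2 + 40*t - 24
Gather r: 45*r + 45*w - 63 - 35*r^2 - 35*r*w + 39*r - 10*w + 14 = -35*r^2 + r*(84 - 35*w) + 35*w - 49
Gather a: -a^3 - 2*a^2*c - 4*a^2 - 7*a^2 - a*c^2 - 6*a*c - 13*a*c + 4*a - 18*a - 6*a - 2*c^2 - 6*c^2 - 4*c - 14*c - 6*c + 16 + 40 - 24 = -a^3 + a^2*(-2*c - 11) + a*(-c^2 - 19*c - 20) - 8*c^2 - 24*c + 32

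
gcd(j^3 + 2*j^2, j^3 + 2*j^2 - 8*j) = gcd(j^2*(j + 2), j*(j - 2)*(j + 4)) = j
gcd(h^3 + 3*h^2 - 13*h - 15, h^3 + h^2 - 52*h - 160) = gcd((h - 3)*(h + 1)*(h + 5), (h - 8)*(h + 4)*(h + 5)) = h + 5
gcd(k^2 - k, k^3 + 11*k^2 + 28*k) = k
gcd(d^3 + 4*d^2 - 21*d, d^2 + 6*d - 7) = d + 7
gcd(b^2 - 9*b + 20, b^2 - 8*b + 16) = b - 4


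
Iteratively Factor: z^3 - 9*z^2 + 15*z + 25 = (z - 5)*(z^2 - 4*z - 5) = (z - 5)*(z + 1)*(z - 5)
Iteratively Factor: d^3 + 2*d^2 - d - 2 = (d + 1)*(d^2 + d - 2) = (d - 1)*(d + 1)*(d + 2)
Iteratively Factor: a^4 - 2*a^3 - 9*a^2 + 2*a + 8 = (a + 2)*(a^3 - 4*a^2 - a + 4) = (a - 1)*(a + 2)*(a^2 - 3*a - 4) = (a - 4)*(a - 1)*(a + 2)*(a + 1)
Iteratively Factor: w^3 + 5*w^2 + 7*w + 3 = (w + 1)*(w^2 + 4*w + 3) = (w + 1)*(w + 3)*(w + 1)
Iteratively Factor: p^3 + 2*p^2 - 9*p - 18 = (p + 2)*(p^2 - 9) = (p + 2)*(p + 3)*(p - 3)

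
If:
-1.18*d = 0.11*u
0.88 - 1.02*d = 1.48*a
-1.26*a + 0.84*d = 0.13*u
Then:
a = 0.43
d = 0.24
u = -2.59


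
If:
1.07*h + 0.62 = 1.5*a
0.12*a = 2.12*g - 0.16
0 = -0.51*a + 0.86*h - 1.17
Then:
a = 2.40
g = 0.21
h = 2.78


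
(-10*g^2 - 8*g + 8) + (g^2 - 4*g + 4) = -9*g^2 - 12*g + 12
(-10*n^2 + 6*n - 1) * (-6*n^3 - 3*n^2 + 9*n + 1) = 60*n^5 - 6*n^4 - 102*n^3 + 47*n^2 - 3*n - 1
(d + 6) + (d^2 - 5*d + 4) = d^2 - 4*d + 10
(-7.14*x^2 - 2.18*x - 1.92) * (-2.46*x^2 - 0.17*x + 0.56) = 17.5644*x^4 + 6.5766*x^3 + 1.0954*x^2 - 0.8944*x - 1.0752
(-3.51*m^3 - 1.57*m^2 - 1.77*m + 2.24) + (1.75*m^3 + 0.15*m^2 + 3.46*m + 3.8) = -1.76*m^3 - 1.42*m^2 + 1.69*m + 6.04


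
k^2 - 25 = (k - 5)*(k + 5)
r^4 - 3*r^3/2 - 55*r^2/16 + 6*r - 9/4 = (r - 2)*(r - 3/4)^2*(r + 2)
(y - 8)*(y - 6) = y^2 - 14*y + 48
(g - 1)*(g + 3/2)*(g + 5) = g^3 + 11*g^2/2 + g - 15/2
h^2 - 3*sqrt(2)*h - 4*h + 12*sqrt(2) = (h - 4)*(h - 3*sqrt(2))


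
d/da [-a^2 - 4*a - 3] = -2*a - 4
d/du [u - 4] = 1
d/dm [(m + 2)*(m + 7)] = 2*m + 9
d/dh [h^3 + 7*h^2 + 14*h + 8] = 3*h^2 + 14*h + 14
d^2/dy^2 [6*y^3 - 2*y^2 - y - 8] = 36*y - 4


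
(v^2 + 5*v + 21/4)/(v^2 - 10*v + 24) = (v^2 + 5*v + 21/4)/(v^2 - 10*v + 24)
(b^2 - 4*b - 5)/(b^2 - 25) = (b + 1)/(b + 5)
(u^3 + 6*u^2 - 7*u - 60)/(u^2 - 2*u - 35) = (u^2 + u - 12)/(u - 7)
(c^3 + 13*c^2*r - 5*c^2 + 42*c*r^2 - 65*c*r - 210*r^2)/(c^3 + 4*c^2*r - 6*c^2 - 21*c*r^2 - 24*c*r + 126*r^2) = (-c^2 - 6*c*r + 5*c + 30*r)/(-c^2 + 3*c*r + 6*c - 18*r)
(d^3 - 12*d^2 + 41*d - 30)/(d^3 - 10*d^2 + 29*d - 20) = (d - 6)/(d - 4)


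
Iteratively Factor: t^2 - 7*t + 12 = (t - 4)*(t - 3)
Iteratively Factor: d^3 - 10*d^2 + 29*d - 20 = (d - 1)*(d^2 - 9*d + 20) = (d - 4)*(d - 1)*(d - 5)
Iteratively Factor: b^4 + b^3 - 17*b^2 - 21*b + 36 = (b - 1)*(b^3 + 2*b^2 - 15*b - 36) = (b - 1)*(b + 3)*(b^2 - b - 12) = (b - 4)*(b - 1)*(b + 3)*(b + 3)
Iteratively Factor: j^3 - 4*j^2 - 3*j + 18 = (j - 3)*(j^2 - j - 6) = (j - 3)*(j + 2)*(j - 3)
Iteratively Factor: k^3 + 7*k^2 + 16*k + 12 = (k + 3)*(k^2 + 4*k + 4) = (k + 2)*(k + 3)*(k + 2)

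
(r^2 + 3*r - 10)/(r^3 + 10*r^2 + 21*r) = (r^2 + 3*r - 10)/(r*(r^2 + 10*r + 21))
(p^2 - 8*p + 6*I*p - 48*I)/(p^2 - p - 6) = (p^2 + p*(-8 + 6*I) - 48*I)/(p^2 - p - 6)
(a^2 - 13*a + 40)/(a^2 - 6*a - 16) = (a - 5)/(a + 2)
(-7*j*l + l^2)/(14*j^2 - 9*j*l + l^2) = -l/(2*j - l)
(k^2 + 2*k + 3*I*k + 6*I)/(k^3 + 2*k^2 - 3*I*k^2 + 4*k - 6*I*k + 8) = (k + 3*I)/(k^2 - 3*I*k + 4)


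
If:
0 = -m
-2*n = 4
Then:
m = 0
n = -2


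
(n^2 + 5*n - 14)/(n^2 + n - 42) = (n - 2)/(n - 6)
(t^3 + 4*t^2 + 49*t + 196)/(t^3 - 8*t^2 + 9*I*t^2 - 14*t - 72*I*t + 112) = (t^2 + t*(4 - 7*I) - 28*I)/(t^2 + 2*t*(-4 + I) - 16*I)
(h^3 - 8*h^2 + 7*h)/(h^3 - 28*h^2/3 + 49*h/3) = 3*(h - 1)/(3*h - 7)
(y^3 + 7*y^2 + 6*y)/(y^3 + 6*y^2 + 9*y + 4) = y*(y + 6)/(y^2 + 5*y + 4)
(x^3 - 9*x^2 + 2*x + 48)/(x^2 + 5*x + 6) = (x^2 - 11*x + 24)/(x + 3)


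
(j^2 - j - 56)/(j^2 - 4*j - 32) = (j + 7)/(j + 4)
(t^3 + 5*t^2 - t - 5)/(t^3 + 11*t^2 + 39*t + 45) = (t^2 - 1)/(t^2 + 6*t + 9)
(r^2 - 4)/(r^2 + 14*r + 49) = (r^2 - 4)/(r^2 + 14*r + 49)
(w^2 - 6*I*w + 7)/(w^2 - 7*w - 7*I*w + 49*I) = (w + I)/(w - 7)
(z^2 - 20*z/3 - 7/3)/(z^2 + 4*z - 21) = (3*z^2 - 20*z - 7)/(3*(z^2 + 4*z - 21))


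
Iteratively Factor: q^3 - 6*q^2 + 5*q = (q)*(q^2 - 6*q + 5) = q*(q - 5)*(q - 1)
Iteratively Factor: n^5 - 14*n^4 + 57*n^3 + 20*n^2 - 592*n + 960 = (n + 3)*(n^4 - 17*n^3 + 108*n^2 - 304*n + 320) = (n - 5)*(n + 3)*(n^3 - 12*n^2 + 48*n - 64) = (n - 5)*(n - 4)*(n + 3)*(n^2 - 8*n + 16) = (n - 5)*(n - 4)^2*(n + 3)*(n - 4)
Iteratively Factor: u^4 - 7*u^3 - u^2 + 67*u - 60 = (u + 3)*(u^3 - 10*u^2 + 29*u - 20) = (u - 4)*(u + 3)*(u^2 - 6*u + 5) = (u - 5)*(u - 4)*(u + 3)*(u - 1)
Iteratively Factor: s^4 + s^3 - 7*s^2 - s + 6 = (s - 1)*(s^3 + 2*s^2 - 5*s - 6) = (s - 1)*(s + 3)*(s^2 - s - 2) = (s - 1)*(s + 1)*(s + 3)*(s - 2)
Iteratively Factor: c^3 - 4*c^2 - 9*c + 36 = (c + 3)*(c^2 - 7*c + 12) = (c - 4)*(c + 3)*(c - 3)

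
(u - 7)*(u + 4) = u^2 - 3*u - 28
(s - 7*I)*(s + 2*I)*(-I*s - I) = -I*s^3 - 5*s^2 - I*s^2 - 5*s - 14*I*s - 14*I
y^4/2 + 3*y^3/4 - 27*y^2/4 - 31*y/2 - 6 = (y/2 + 1)*(y - 4)*(y + 1/2)*(y + 3)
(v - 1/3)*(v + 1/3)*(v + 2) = v^3 + 2*v^2 - v/9 - 2/9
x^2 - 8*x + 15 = (x - 5)*(x - 3)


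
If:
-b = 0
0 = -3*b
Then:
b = 0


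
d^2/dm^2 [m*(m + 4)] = 2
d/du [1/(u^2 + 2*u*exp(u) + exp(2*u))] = -(2*exp(u) + 2)/(u^3 + 3*u^2*exp(u) + 3*u*exp(2*u) + exp(3*u))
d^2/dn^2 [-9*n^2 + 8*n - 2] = -18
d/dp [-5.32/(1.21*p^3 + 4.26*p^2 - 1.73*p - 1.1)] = (19.3116*p^2 + 45.3264*p - 9.2036)/(1.21*p^3 + 4.26*p^2 - 1.73*p - 1.1)^2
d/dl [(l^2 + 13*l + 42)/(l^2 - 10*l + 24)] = (-23*l^2 - 36*l + 732)/(l^4 - 20*l^3 + 148*l^2 - 480*l + 576)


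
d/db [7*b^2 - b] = 14*b - 1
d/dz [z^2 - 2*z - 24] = 2*z - 2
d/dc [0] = 0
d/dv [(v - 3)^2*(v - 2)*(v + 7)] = 4*v^3 - 3*v^2 - 70*v + 129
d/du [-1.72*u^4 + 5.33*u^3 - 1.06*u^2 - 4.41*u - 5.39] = -6.88*u^3 + 15.99*u^2 - 2.12*u - 4.41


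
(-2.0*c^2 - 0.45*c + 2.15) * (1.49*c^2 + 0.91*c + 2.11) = -2.98*c^4 - 2.4905*c^3 - 1.426*c^2 + 1.007*c + 4.5365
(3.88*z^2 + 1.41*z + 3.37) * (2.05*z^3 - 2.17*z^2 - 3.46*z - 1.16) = 7.954*z^5 - 5.5291*z^4 - 9.576*z^3 - 16.6923*z^2 - 13.2958*z - 3.9092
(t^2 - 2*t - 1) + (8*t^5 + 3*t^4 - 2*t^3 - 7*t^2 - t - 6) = 8*t^5 + 3*t^4 - 2*t^3 - 6*t^2 - 3*t - 7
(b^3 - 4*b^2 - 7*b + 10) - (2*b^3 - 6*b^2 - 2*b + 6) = -b^3 + 2*b^2 - 5*b + 4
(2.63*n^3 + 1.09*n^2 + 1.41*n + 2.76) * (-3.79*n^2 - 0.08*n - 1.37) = -9.9677*n^5 - 4.3415*n^4 - 9.0342*n^3 - 12.0665*n^2 - 2.1525*n - 3.7812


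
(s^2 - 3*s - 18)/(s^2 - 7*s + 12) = (s^2 - 3*s - 18)/(s^2 - 7*s + 12)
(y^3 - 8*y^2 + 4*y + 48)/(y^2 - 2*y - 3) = (-y^3 + 8*y^2 - 4*y - 48)/(-y^2 + 2*y + 3)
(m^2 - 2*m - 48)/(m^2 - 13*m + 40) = (m + 6)/(m - 5)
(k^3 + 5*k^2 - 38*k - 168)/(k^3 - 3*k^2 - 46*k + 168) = (k + 4)/(k - 4)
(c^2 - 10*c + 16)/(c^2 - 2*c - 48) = (c - 2)/(c + 6)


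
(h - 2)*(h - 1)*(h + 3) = h^3 - 7*h + 6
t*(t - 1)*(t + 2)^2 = t^4 + 3*t^3 - 4*t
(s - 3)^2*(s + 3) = s^3 - 3*s^2 - 9*s + 27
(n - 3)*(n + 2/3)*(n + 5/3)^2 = n^4 + n^3 - 7*n^2 - 355*n/27 - 50/9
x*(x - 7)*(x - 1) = x^3 - 8*x^2 + 7*x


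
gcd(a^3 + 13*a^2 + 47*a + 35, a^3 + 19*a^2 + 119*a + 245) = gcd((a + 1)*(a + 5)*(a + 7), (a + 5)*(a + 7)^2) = a^2 + 12*a + 35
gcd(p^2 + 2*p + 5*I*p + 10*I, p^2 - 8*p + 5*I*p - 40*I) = p + 5*I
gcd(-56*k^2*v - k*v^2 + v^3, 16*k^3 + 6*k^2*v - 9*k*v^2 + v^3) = -8*k + v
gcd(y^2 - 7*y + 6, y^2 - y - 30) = y - 6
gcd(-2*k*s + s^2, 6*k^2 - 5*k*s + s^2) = -2*k + s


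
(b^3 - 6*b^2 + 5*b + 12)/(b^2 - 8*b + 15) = (b^2 - 3*b - 4)/(b - 5)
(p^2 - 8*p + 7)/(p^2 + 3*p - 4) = (p - 7)/(p + 4)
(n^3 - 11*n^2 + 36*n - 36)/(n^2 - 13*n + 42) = (n^2 - 5*n + 6)/(n - 7)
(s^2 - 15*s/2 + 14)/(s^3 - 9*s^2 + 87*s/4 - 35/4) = 2*(s - 4)/(2*s^2 - 11*s + 5)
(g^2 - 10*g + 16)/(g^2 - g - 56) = (g - 2)/(g + 7)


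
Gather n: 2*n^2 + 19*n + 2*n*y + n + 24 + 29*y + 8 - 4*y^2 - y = 2*n^2 + n*(2*y + 20) - 4*y^2 + 28*y + 32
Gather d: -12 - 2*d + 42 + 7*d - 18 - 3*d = 2*d + 12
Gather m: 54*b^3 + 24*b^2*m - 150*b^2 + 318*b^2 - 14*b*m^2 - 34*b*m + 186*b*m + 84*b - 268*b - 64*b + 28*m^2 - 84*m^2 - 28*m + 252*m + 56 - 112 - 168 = 54*b^3 + 168*b^2 - 248*b + m^2*(-14*b - 56) + m*(24*b^2 + 152*b + 224) - 224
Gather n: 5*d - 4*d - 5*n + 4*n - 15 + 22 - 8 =d - n - 1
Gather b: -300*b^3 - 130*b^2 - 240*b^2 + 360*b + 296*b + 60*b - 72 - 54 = -300*b^3 - 370*b^2 + 716*b - 126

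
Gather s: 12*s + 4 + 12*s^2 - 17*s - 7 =12*s^2 - 5*s - 3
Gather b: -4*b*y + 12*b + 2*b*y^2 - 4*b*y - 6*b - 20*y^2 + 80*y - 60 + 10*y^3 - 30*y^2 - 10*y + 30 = b*(2*y^2 - 8*y + 6) + 10*y^3 - 50*y^2 + 70*y - 30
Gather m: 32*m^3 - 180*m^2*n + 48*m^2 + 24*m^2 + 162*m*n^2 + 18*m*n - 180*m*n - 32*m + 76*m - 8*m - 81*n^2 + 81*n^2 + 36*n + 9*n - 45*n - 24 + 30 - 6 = 32*m^3 + m^2*(72 - 180*n) + m*(162*n^2 - 162*n + 36)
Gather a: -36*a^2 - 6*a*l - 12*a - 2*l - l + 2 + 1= -36*a^2 + a*(-6*l - 12) - 3*l + 3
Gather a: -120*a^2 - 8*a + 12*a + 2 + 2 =-120*a^2 + 4*a + 4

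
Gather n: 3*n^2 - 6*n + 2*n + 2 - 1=3*n^2 - 4*n + 1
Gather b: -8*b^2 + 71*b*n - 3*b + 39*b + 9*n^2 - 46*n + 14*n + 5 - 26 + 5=-8*b^2 + b*(71*n + 36) + 9*n^2 - 32*n - 16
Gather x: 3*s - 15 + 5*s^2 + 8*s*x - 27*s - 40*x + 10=5*s^2 - 24*s + x*(8*s - 40) - 5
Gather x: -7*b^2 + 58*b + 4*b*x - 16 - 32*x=-7*b^2 + 58*b + x*(4*b - 32) - 16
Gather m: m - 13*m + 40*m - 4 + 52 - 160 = 28*m - 112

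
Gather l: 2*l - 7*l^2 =-7*l^2 + 2*l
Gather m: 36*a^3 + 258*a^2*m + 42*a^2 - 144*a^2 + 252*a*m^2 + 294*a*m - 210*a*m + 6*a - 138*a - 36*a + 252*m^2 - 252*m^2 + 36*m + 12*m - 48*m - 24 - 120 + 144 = 36*a^3 - 102*a^2 + 252*a*m^2 - 168*a + m*(258*a^2 + 84*a)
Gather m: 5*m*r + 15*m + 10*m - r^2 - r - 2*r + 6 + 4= m*(5*r + 25) - r^2 - 3*r + 10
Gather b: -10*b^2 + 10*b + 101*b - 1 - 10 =-10*b^2 + 111*b - 11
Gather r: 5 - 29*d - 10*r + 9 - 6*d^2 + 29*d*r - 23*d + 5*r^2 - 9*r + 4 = -6*d^2 - 52*d + 5*r^2 + r*(29*d - 19) + 18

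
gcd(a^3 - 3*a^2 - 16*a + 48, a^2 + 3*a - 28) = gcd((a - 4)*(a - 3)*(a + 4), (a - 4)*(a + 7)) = a - 4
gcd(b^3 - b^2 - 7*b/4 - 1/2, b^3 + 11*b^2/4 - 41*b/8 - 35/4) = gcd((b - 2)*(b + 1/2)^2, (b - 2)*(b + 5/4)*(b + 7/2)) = b - 2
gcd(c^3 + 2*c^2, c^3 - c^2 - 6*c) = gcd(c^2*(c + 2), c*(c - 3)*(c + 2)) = c^2 + 2*c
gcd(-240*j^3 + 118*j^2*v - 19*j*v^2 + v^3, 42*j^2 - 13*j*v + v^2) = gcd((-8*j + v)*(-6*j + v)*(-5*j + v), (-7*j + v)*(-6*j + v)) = -6*j + v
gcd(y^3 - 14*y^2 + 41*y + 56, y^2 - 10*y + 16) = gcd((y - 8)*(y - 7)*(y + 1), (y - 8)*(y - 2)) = y - 8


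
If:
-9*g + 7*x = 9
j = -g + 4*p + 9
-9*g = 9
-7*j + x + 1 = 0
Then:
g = -1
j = 1/7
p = -69/28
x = 0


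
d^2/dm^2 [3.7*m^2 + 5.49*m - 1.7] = 7.40000000000000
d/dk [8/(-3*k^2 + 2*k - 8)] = 16*(3*k - 1)/(3*k^2 - 2*k + 8)^2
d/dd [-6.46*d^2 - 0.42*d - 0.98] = -12.92*d - 0.42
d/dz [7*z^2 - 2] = 14*z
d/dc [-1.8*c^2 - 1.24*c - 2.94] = -3.6*c - 1.24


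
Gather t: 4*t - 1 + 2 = 4*t + 1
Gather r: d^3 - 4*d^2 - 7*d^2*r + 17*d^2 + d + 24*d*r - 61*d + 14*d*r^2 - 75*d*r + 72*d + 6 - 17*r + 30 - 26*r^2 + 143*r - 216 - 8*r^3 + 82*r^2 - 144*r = d^3 + 13*d^2 + 12*d - 8*r^3 + r^2*(14*d + 56) + r*(-7*d^2 - 51*d - 18) - 180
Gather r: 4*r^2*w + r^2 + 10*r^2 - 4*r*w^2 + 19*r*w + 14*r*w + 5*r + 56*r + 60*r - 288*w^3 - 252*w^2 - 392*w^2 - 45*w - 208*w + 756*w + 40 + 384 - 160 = r^2*(4*w + 11) + r*(-4*w^2 + 33*w + 121) - 288*w^3 - 644*w^2 + 503*w + 264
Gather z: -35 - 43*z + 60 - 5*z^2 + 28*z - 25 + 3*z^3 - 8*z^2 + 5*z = 3*z^3 - 13*z^2 - 10*z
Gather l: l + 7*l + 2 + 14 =8*l + 16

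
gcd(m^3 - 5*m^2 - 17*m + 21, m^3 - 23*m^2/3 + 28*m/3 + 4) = 1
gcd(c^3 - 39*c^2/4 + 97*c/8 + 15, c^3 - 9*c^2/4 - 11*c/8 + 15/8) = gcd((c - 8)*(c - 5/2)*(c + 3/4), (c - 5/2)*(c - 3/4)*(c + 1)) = c - 5/2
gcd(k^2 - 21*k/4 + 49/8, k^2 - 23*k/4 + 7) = k - 7/4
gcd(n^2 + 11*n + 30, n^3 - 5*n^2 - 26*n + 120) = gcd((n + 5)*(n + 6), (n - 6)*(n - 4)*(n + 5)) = n + 5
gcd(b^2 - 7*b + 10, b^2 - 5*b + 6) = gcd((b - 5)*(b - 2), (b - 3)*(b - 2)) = b - 2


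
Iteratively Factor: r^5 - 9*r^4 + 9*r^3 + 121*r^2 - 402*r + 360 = (r - 5)*(r^4 - 4*r^3 - 11*r^2 + 66*r - 72) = (r - 5)*(r - 3)*(r^3 - r^2 - 14*r + 24) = (r - 5)*(r - 3)*(r + 4)*(r^2 - 5*r + 6) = (r - 5)*(r - 3)*(r - 2)*(r + 4)*(r - 3)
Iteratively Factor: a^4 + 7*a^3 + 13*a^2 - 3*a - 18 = (a + 3)*(a^3 + 4*a^2 + a - 6) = (a + 3)^2*(a^2 + a - 2) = (a + 2)*(a + 3)^2*(a - 1)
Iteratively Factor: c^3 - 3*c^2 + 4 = (c - 2)*(c^2 - c - 2) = (c - 2)*(c + 1)*(c - 2)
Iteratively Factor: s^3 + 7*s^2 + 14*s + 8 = (s + 4)*(s^2 + 3*s + 2) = (s + 2)*(s + 4)*(s + 1)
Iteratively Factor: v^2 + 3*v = (v)*(v + 3)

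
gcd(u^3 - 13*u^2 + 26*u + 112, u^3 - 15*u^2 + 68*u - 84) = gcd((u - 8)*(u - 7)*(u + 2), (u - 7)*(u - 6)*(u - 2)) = u - 7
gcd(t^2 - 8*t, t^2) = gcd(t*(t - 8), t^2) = t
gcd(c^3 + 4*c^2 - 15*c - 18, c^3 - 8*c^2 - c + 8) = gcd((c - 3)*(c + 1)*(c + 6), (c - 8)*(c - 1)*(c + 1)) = c + 1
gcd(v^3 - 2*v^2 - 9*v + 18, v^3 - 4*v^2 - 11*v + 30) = v^2 + v - 6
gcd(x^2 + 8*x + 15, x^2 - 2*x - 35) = x + 5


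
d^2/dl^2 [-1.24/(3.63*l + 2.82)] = -32.678712/(3.63*l + 2.82)^3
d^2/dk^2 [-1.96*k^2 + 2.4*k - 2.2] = -3.92000000000000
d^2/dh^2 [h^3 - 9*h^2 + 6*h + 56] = 6*h - 18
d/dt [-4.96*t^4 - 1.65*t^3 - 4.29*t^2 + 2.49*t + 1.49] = -19.84*t^3 - 4.95*t^2 - 8.58*t + 2.49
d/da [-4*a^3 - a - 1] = -12*a^2 - 1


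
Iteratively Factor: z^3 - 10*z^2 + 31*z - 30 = (z - 3)*(z^2 - 7*z + 10) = (z - 3)*(z - 2)*(z - 5)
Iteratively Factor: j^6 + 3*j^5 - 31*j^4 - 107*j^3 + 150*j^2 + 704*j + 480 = (j - 3)*(j^5 + 6*j^4 - 13*j^3 - 146*j^2 - 288*j - 160) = (j - 3)*(j + 4)*(j^4 + 2*j^3 - 21*j^2 - 62*j - 40) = (j - 5)*(j - 3)*(j + 4)*(j^3 + 7*j^2 + 14*j + 8) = (j - 5)*(j - 3)*(j + 1)*(j + 4)*(j^2 + 6*j + 8) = (j - 5)*(j - 3)*(j + 1)*(j + 2)*(j + 4)*(j + 4)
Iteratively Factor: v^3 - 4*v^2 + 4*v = (v - 2)*(v^2 - 2*v) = (v - 2)^2*(v)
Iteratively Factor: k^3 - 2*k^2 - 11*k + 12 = (k - 4)*(k^2 + 2*k - 3) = (k - 4)*(k + 3)*(k - 1)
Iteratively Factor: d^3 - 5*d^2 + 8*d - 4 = (d - 2)*(d^2 - 3*d + 2) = (d - 2)*(d - 1)*(d - 2)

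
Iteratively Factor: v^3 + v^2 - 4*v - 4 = (v - 2)*(v^2 + 3*v + 2) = (v - 2)*(v + 1)*(v + 2)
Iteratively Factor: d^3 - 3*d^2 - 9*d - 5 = (d - 5)*(d^2 + 2*d + 1) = (d - 5)*(d + 1)*(d + 1)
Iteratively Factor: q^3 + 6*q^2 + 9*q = (q)*(q^2 + 6*q + 9) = q*(q + 3)*(q + 3)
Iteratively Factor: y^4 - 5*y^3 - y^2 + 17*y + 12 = (y + 1)*(y^3 - 6*y^2 + 5*y + 12) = (y + 1)^2*(y^2 - 7*y + 12) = (y - 4)*(y + 1)^2*(y - 3)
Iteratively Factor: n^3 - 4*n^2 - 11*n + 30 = (n + 3)*(n^2 - 7*n + 10) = (n - 5)*(n + 3)*(n - 2)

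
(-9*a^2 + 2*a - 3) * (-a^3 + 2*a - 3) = 9*a^5 - 2*a^4 - 15*a^3 + 31*a^2 - 12*a + 9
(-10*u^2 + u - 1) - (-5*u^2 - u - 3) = -5*u^2 + 2*u + 2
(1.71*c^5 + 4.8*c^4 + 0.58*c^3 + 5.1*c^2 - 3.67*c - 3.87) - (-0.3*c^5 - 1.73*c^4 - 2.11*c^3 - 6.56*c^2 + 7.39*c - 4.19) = 2.01*c^5 + 6.53*c^4 + 2.69*c^3 + 11.66*c^2 - 11.06*c + 0.32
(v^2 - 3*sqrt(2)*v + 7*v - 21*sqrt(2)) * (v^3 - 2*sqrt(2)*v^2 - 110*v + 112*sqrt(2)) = v^5 - 5*sqrt(2)*v^4 + 7*v^4 - 98*v^3 - 35*sqrt(2)*v^3 - 686*v^2 + 442*sqrt(2)*v^2 - 672*v + 3094*sqrt(2)*v - 4704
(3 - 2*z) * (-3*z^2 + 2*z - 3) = 6*z^3 - 13*z^2 + 12*z - 9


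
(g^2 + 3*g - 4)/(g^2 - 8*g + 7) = (g + 4)/(g - 7)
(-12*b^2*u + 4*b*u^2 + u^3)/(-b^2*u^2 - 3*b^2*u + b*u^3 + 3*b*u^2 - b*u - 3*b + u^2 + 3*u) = u*(12*b^2 - 4*b*u - u^2)/(b^2*u^2 + 3*b^2*u - b*u^3 - 3*b*u^2 + b*u + 3*b - u^2 - 3*u)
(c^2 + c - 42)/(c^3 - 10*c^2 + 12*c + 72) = (c + 7)/(c^2 - 4*c - 12)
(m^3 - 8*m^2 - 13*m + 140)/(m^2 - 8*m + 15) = (m^2 - 3*m - 28)/(m - 3)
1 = 1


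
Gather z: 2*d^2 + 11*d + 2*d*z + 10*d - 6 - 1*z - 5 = 2*d^2 + 21*d + z*(2*d - 1) - 11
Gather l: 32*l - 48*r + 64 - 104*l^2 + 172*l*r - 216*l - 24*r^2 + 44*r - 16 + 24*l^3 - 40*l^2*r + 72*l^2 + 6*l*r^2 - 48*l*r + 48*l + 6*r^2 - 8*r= 24*l^3 + l^2*(-40*r - 32) + l*(6*r^2 + 124*r - 136) - 18*r^2 - 12*r + 48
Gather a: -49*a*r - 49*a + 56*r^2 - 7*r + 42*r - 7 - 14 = a*(-49*r - 49) + 56*r^2 + 35*r - 21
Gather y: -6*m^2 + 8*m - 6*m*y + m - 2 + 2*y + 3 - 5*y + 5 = -6*m^2 + 9*m + y*(-6*m - 3) + 6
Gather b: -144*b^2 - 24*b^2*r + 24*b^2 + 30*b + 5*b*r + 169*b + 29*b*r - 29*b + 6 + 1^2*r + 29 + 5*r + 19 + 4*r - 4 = b^2*(-24*r - 120) + b*(34*r + 170) + 10*r + 50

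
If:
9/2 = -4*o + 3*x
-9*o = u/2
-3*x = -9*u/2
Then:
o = -9/170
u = 81/85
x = 243/170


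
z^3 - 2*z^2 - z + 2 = (z - 2)*(z - 1)*(z + 1)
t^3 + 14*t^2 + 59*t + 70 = (t + 2)*(t + 5)*(t + 7)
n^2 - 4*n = n*(n - 4)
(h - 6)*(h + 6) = h^2 - 36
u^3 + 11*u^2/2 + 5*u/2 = u*(u + 1/2)*(u + 5)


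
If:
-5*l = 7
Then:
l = -7/5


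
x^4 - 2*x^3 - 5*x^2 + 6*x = x*(x - 3)*(x - 1)*(x + 2)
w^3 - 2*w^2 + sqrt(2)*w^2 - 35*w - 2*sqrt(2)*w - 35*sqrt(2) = (w - 7)*(w + 5)*(w + sqrt(2))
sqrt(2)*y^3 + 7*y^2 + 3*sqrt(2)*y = y*(y + 3*sqrt(2))*(sqrt(2)*y + 1)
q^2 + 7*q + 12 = (q + 3)*(q + 4)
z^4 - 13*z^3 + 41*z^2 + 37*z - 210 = (z - 7)*(z - 5)*(z - 3)*(z + 2)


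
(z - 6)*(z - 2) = z^2 - 8*z + 12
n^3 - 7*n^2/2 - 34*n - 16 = (n - 8)*(n + 1/2)*(n + 4)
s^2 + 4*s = s*(s + 4)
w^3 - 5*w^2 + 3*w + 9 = (w - 3)^2*(w + 1)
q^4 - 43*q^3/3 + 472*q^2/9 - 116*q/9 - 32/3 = (q - 8)*(q - 6)*(q - 2/3)*(q + 1/3)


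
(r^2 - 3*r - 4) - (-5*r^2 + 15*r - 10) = 6*r^2 - 18*r + 6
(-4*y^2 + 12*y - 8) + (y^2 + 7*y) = -3*y^2 + 19*y - 8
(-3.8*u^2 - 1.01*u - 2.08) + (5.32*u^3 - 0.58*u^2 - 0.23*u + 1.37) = 5.32*u^3 - 4.38*u^2 - 1.24*u - 0.71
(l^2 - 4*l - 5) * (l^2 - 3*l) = l^4 - 7*l^3 + 7*l^2 + 15*l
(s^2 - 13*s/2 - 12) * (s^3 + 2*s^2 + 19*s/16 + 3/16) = s^5 - 9*s^4/2 - 381*s^3/16 - 1009*s^2/32 - 495*s/32 - 9/4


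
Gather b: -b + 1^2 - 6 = -b - 5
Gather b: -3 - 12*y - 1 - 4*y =-16*y - 4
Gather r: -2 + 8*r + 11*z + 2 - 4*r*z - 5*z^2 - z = r*(8 - 4*z) - 5*z^2 + 10*z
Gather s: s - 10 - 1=s - 11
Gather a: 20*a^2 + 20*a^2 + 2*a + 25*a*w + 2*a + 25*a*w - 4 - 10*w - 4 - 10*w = 40*a^2 + a*(50*w + 4) - 20*w - 8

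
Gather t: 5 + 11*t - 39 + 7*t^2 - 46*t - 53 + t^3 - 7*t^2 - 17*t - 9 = t^3 - 52*t - 96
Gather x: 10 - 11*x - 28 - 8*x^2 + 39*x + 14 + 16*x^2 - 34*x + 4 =8*x^2 - 6*x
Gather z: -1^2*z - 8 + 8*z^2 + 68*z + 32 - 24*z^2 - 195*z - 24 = -16*z^2 - 128*z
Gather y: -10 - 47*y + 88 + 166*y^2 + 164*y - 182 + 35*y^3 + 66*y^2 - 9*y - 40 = 35*y^3 + 232*y^2 + 108*y - 144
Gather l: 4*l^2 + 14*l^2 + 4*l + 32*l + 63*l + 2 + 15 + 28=18*l^2 + 99*l + 45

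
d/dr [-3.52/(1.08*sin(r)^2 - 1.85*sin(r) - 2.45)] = (7.6032*sin(r) - 6.512)*cos(r)/(-1.08*sin(r)^2 + 1.85*sin(r) + 2.45)^2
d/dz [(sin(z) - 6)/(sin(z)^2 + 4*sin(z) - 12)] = (12*sin(z) + cos(z)^2 + 11)*cos(z)/(sin(z)^2 + 4*sin(z) - 12)^2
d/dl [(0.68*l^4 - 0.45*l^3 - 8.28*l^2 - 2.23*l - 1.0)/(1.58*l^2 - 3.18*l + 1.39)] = (2.1488*l^5 - 7.1982*l^4 + 6.6428*l^3 + 27.9773*l^2 - 19.8584*l - 6.2797)/(2.4964*l^4 - 10.0488*l^3 + 14.5048*l^2 - 8.8404*l + 1.9321)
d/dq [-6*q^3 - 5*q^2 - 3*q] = -18*q^2 - 10*q - 3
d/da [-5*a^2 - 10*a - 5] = -10*a - 10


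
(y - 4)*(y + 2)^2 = y^3 - 12*y - 16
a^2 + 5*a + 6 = (a + 2)*(a + 3)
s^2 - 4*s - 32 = (s - 8)*(s + 4)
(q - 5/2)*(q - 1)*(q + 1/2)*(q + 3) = q^4 - 33*q^2/4 + 7*q/2 + 15/4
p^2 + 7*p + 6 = (p + 1)*(p + 6)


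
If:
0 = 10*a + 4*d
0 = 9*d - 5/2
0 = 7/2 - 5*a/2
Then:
No Solution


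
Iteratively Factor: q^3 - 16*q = (q + 4)*(q^2 - 4*q) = (q - 4)*(q + 4)*(q)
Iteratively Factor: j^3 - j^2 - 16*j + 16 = (j - 1)*(j^2 - 16) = (j - 1)*(j + 4)*(j - 4)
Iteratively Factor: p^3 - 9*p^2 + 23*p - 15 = (p - 3)*(p^2 - 6*p + 5) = (p - 5)*(p - 3)*(p - 1)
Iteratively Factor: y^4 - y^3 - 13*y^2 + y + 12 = (y + 3)*(y^3 - 4*y^2 - y + 4) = (y - 4)*(y + 3)*(y^2 - 1) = (y - 4)*(y - 1)*(y + 3)*(y + 1)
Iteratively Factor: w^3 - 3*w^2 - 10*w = (w - 5)*(w^2 + 2*w) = w*(w - 5)*(w + 2)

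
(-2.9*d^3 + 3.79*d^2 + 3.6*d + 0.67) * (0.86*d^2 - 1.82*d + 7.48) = -2.494*d^5 + 8.5374*d^4 - 25.4938*d^3 + 22.3734*d^2 + 25.7086*d + 5.0116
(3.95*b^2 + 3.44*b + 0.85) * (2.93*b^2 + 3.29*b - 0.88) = 11.5735*b^4 + 23.0747*b^3 + 10.3321*b^2 - 0.2307*b - 0.748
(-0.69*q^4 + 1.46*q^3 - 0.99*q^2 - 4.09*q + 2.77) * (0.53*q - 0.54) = -0.3657*q^5 + 1.1464*q^4 - 1.3131*q^3 - 1.6331*q^2 + 3.6767*q - 1.4958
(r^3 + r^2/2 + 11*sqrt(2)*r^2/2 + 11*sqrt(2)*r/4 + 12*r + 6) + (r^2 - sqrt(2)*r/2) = r^3 + 3*r^2/2 + 11*sqrt(2)*r^2/2 + 9*sqrt(2)*r/4 + 12*r + 6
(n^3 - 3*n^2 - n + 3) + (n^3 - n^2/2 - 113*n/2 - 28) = 2*n^3 - 7*n^2/2 - 115*n/2 - 25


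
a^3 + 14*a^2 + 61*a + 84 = (a + 3)*(a + 4)*(a + 7)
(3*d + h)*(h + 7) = 3*d*h + 21*d + h^2 + 7*h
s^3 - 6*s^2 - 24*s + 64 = (s - 8)*(s - 2)*(s + 4)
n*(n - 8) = n^2 - 8*n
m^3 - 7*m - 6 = (m - 3)*(m + 1)*(m + 2)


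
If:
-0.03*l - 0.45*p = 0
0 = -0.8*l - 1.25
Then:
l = -1.56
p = 0.10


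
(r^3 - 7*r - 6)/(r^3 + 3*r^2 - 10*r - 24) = (r + 1)/(r + 4)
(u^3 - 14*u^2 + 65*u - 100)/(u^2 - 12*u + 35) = (u^2 - 9*u + 20)/(u - 7)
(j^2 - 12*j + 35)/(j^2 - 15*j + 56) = (j - 5)/(j - 8)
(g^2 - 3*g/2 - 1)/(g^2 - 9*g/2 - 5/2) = (g - 2)/(g - 5)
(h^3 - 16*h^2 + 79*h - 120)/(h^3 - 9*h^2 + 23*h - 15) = (h - 8)/(h - 1)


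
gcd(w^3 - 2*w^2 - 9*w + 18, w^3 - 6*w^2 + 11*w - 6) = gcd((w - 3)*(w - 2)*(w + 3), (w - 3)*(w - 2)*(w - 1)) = w^2 - 5*w + 6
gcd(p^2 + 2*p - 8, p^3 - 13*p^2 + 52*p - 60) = p - 2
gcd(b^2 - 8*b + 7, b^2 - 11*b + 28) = b - 7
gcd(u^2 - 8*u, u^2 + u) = u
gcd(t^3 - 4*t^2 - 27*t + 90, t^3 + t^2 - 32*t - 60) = t^2 - t - 30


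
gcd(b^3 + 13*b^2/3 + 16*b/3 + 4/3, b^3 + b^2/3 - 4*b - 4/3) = b^2 + 7*b/3 + 2/3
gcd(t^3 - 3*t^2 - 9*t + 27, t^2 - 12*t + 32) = 1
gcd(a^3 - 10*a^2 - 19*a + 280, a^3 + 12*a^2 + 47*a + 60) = a + 5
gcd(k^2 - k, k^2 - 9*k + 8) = k - 1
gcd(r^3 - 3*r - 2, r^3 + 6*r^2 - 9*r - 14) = r^2 - r - 2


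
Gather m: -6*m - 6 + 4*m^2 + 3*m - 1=4*m^2 - 3*m - 7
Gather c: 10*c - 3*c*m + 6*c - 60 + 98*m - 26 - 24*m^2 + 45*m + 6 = c*(16 - 3*m) - 24*m^2 + 143*m - 80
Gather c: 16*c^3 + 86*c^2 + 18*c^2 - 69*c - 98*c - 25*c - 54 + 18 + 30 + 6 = 16*c^3 + 104*c^2 - 192*c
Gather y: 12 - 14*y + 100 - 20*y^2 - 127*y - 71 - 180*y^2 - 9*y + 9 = -200*y^2 - 150*y + 50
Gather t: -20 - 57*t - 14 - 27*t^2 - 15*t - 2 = -27*t^2 - 72*t - 36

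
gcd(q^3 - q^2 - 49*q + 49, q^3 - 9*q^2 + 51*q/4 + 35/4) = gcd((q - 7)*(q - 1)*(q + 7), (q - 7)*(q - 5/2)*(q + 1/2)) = q - 7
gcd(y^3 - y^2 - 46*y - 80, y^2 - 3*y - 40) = y^2 - 3*y - 40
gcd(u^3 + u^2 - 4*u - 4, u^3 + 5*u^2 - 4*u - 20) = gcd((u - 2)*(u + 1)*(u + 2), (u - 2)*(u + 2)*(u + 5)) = u^2 - 4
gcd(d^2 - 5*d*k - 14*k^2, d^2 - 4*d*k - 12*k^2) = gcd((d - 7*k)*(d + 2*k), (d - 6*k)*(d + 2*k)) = d + 2*k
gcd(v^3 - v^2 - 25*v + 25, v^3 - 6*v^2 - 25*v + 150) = v^2 - 25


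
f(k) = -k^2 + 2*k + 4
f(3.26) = -0.11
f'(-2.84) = 7.68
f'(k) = 2 - 2*k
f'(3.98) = -5.96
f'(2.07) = -2.14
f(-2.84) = -9.75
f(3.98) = -3.88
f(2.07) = 3.86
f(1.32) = 4.90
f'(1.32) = -0.64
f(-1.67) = -2.13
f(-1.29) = -0.24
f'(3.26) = -4.52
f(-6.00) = -44.00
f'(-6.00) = 14.00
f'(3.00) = -4.00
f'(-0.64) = 3.28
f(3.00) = 1.00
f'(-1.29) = 4.58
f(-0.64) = 2.31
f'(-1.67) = 5.34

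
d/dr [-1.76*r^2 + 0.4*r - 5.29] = 0.4 - 3.52*r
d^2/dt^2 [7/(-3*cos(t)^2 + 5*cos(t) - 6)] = 7*(-36*sin(t)^4 - 29*sin(t)^2 - 345*cos(t)/4 + 45*cos(3*t)/4 + 79)/(3*sin(t)^2 + 5*cos(t) - 9)^3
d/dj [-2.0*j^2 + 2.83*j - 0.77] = 2.83 - 4.0*j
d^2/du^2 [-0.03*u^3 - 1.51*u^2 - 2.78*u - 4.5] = -0.18*u - 3.02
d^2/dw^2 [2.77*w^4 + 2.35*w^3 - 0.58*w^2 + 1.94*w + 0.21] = 33.24*w^2 + 14.1*w - 1.16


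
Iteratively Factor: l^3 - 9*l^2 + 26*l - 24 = (l - 3)*(l^2 - 6*l + 8) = (l - 4)*(l - 3)*(l - 2)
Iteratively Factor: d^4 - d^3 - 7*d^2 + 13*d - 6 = (d + 3)*(d^3 - 4*d^2 + 5*d - 2) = (d - 1)*(d + 3)*(d^2 - 3*d + 2) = (d - 1)^2*(d + 3)*(d - 2)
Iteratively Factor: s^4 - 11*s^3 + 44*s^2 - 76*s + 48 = (s - 3)*(s^3 - 8*s^2 + 20*s - 16) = (s - 4)*(s - 3)*(s^2 - 4*s + 4) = (s - 4)*(s - 3)*(s - 2)*(s - 2)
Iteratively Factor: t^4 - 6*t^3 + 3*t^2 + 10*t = (t - 5)*(t^3 - t^2 - 2*t) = (t - 5)*(t + 1)*(t^2 - 2*t) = t*(t - 5)*(t + 1)*(t - 2)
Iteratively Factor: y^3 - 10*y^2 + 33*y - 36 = (y - 3)*(y^2 - 7*y + 12) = (y - 3)^2*(y - 4)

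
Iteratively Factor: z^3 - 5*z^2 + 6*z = (z)*(z^2 - 5*z + 6) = z*(z - 3)*(z - 2)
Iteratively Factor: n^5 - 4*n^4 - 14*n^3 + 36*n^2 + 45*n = (n + 1)*(n^4 - 5*n^3 - 9*n^2 + 45*n) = n*(n + 1)*(n^3 - 5*n^2 - 9*n + 45) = n*(n - 3)*(n + 1)*(n^2 - 2*n - 15) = n*(n - 5)*(n - 3)*(n + 1)*(n + 3)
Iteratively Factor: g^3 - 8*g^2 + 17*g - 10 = (g - 5)*(g^2 - 3*g + 2) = (g - 5)*(g - 2)*(g - 1)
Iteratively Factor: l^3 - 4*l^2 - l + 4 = (l - 1)*(l^2 - 3*l - 4) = (l - 4)*(l - 1)*(l + 1)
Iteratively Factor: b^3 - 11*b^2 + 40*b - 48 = (b - 3)*(b^2 - 8*b + 16) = (b - 4)*(b - 3)*(b - 4)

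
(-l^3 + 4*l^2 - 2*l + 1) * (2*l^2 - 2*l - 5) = -2*l^5 + 10*l^4 - 7*l^3 - 14*l^2 + 8*l - 5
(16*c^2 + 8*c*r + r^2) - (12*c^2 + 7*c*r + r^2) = 4*c^2 + c*r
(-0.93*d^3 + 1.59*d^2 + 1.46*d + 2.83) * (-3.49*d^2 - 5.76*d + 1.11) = 3.2457*d^5 - 0.192300000000001*d^4 - 15.2861*d^3 - 16.5214*d^2 - 14.6802*d + 3.1413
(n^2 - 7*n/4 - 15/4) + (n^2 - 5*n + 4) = 2*n^2 - 27*n/4 + 1/4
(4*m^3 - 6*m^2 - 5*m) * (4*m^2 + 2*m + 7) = 16*m^5 - 16*m^4 - 4*m^3 - 52*m^2 - 35*m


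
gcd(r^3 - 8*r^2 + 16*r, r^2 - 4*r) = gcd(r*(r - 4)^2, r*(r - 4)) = r^2 - 4*r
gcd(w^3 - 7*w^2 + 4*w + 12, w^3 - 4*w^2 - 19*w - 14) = w + 1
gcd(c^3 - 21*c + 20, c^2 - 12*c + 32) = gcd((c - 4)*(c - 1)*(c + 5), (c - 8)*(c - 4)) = c - 4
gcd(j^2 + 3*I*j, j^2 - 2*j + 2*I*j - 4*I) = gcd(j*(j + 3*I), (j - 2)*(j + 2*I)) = 1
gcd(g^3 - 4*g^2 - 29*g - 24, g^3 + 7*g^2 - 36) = g + 3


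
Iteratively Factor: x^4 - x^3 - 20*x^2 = (x)*(x^3 - x^2 - 20*x) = x^2*(x^2 - x - 20) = x^2*(x + 4)*(x - 5)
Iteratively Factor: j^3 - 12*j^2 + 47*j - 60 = (j - 4)*(j^2 - 8*j + 15) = (j - 4)*(j - 3)*(j - 5)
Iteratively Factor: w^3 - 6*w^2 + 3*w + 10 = (w + 1)*(w^2 - 7*w + 10) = (w - 5)*(w + 1)*(w - 2)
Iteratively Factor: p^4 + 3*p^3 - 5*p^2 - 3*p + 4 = (p - 1)*(p^3 + 4*p^2 - p - 4) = (p - 1)*(p + 1)*(p^2 + 3*p - 4) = (p - 1)*(p + 1)*(p + 4)*(p - 1)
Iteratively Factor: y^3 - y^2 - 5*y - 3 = (y - 3)*(y^2 + 2*y + 1) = (y - 3)*(y + 1)*(y + 1)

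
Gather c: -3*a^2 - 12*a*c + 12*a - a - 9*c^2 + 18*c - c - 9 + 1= -3*a^2 + 11*a - 9*c^2 + c*(17 - 12*a) - 8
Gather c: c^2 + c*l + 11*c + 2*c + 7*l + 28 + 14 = c^2 + c*(l + 13) + 7*l + 42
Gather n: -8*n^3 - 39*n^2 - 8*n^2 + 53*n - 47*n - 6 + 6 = -8*n^3 - 47*n^2 + 6*n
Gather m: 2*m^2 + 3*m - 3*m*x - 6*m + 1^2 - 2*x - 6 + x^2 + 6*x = 2*m^2 + m*(-3*x - 3) + x^2 + 4*x - 5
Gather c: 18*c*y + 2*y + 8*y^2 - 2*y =18*c*y + 8*y^2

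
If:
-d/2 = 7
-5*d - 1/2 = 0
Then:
No Solution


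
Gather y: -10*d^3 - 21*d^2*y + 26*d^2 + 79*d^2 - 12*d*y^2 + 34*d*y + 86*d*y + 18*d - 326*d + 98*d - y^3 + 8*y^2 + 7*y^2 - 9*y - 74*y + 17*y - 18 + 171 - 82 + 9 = -10*d^3 + 105*d^2 - 210*d - y^3 + y^2*(15 - 12*d) + y*(-21*d^2 + 120*d - 66) + 80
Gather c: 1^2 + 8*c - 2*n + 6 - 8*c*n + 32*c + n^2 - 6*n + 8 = c*(40 - 8*n) + n^2 - 8*n + 15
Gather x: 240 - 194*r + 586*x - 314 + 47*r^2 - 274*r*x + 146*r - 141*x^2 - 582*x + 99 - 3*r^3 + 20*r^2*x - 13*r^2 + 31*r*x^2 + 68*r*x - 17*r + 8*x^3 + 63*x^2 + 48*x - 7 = -3*r^3 + 34*r^2 - 65*r + 8*x^3 + x^2*(31*r - 78) + x*(20*r^2 - 206*r + 52) + 18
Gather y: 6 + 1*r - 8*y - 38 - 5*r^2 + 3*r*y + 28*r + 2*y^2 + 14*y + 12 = -5*r^2 + 29*r + 2*y^2 + y*(3*r + 6) - 20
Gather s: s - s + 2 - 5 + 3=0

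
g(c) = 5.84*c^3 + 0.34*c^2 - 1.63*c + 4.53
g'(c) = 17.52*c^2 + 0.68*c - 1.63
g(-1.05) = -0.14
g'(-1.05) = 16.97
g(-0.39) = 4.87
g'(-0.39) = 0.77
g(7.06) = 2065.04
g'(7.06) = 876.43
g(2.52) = 96.04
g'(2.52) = 111.34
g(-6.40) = -1502.03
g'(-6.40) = 711.64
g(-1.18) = -2.67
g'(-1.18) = 21.96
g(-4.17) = -406.23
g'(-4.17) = 300.19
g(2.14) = 59.83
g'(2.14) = 80.06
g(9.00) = 4274.76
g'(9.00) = 1423.61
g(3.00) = 160.38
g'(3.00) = 158.09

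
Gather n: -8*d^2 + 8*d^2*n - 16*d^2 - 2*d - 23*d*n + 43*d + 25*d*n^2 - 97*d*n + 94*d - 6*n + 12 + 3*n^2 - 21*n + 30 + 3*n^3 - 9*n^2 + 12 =-24*d^2 + 135*d + 3*n^3 + n^2*(25*d - 6) + n*(8*d^2 - 120*d - 27) + 54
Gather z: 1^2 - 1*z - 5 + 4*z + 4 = 3*z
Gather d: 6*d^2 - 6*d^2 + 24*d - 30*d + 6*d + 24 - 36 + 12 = 0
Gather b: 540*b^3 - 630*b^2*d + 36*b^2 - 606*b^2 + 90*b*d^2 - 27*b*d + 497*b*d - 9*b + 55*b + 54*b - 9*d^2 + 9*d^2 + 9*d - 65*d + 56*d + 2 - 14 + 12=540*b^3 + b^2*(-630*d - 570) + b*(90*d^2 + 470*d + 100)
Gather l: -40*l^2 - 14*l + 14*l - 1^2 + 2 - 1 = -40*l^2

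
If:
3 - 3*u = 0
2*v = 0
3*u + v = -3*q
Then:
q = -1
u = 1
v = 0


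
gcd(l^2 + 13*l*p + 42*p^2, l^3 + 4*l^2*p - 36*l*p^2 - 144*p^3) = l + 6*p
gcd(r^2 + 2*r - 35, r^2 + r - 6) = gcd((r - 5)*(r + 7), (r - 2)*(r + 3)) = 1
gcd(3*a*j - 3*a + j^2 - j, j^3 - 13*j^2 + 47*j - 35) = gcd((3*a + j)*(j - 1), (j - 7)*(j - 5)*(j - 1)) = j - 1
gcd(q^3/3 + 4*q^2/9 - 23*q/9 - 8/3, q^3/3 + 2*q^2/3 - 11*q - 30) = q + 3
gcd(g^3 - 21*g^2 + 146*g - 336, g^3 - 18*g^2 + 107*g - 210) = g^2 - 13*g + 42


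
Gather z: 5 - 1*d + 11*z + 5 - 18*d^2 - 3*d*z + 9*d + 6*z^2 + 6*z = -18*d^2 + 8*d + 6*z^2 + z*(17 - 3*d) + 10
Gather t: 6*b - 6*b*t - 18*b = -6*b*t - 12*b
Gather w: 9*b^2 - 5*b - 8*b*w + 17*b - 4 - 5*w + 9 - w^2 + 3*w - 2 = 9*b^2 + 12*b - w^2 + w*(-8*b - 2) + 3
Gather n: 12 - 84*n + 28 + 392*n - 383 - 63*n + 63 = 245*n - 280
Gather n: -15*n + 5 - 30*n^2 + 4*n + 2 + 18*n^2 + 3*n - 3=-12*n^2 - 8*n + 4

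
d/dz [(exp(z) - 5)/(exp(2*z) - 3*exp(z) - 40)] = (-(exp(z) - 5)*(2*exp(z) - 3) + exp(2*z) - 3*exp(z) - 40)*exp(z)/(-exp(2*z) + 3*exp(z) + 40)^2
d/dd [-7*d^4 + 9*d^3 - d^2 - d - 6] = -28*d^3 + 27*d^2 - 2*d - 1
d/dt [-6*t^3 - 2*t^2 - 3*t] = -18*t^2 - 4*t - 3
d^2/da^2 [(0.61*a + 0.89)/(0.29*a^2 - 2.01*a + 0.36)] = ((1.936 - 1.0614*a)*(0.29*a^2 - 2.01*a + 0.36) + (0.58*a - 2.01)*(0.61*a + 0.89)*(1.16*a - 4.02))/(0.29*a^2 - 2.01*a + 0.36)^3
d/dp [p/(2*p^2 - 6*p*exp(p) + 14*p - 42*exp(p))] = (p^2 + p*(3*p*exp(p) - 2*p + 24*exp(p) - 7) - 3*p*exp(p) + 7*p - 21*exp(p))/(2*(p^2 - 3*p*exp(p) + 7*p - 21*exp(p))^2)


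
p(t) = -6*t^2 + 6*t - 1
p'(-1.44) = 23.28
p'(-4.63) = 61.56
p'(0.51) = -0.12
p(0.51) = 0.50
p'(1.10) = -7.20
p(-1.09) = -14.67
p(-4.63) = -157.40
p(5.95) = -177.72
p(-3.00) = -73.00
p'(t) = 6 - 12*t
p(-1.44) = -22.08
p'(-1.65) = 25.80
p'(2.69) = -26.28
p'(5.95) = -65.40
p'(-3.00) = 42.00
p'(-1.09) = 19.08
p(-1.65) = -27.24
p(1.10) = -1.66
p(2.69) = -28.28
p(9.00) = -433.00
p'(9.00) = -102.00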